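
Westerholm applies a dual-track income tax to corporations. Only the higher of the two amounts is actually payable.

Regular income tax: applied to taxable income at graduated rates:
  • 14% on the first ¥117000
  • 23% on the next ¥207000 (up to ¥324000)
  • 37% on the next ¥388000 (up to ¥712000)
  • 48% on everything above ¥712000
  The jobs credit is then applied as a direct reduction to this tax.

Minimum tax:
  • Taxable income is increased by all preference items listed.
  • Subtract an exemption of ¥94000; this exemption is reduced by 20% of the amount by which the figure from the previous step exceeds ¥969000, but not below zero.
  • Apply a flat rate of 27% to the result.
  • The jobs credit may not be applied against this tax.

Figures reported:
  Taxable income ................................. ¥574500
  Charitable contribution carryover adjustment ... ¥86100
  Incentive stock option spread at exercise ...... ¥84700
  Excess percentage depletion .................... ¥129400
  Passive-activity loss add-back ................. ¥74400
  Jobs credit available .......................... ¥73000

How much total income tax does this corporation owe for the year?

Regular income tax:
  ¥117000 × 14% = ¥16380
  ¥207000 × 23% = ¥47610
  ¥250500 × 37% = ¥92685
  → ¥156675
  Less jobs credit ¥73000 → ¥83675

Minimum tax:
  Adjusted income: ¥574500 + ¥86100 + ¥84700 + ¥129400 + ¥74400 = ¥949100
  Exemption: ¥949100 ≤ ¥969000, so full ¥94000 applies
  Base: ¥949100 − ¥94000 = ¥855100
  ¥855100 × 27% = ¥230877

¥230877 > ¥83675, so the minimum tax is the binding amount.

¥230877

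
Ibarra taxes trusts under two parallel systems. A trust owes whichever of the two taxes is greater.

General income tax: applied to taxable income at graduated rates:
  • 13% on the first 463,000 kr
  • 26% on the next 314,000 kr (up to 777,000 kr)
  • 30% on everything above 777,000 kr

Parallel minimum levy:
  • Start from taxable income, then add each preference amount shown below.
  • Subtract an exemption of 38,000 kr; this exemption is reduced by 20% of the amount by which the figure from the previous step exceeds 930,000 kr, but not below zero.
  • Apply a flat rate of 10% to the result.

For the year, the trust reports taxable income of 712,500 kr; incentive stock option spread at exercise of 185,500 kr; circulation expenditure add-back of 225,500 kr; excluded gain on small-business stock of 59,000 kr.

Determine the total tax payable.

Parallel minimum levy:
  Adjusted income: 712,500 kr + 185,500 kr + 225,500 kr + 59,000 kr = 1,182,500 kr
  Exemption: 20% × (1,182,500 kr − 930,000 kr) = 50,500 kr ≥ 38,000 kr, so the exemption is fully phased out
  Base: 1,182,500 kr − 0 kr = 1,182,500 kr
  1,182,500 kr × 10% = 118,250 kr

General income tax:
  463,000 kr × 13% = 60,190 kr
  249,500 kr × 26% = 64,870 kr
  → 125,060 kr

125,060 kr > 118,250 kr, so the general income tax governs.

125,060 kr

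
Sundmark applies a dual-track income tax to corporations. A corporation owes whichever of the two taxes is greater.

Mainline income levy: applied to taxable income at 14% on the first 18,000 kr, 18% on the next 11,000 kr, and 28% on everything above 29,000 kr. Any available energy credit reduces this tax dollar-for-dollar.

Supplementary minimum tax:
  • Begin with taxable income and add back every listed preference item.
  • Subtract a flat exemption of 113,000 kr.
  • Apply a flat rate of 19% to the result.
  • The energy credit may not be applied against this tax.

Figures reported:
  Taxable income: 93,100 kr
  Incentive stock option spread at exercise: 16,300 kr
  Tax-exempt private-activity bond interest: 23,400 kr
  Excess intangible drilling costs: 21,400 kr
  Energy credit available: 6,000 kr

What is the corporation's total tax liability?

Supplementary minimum tax:
  Adjusted income: 93,100 kr + 16,300 kr + 23,400 kr + 21,400 kr = 154,200 kr
  Less exemption 113,000 kr → base 41,200 kr
  41,200 kr × 19% = 7,828 kr

Mainline income levy:
  18,000 kr × 14% = 2,520 kr
  11,000 kr × 18% = 1,980 kr
  64,100 kr × 28% = 17,948 kr
  → 22,448 kr
  Less energy credit 6,000 kr → 16,448 kr

16,448 kr > 7,828 kr, so the mainline income levy governs.

16,448 kr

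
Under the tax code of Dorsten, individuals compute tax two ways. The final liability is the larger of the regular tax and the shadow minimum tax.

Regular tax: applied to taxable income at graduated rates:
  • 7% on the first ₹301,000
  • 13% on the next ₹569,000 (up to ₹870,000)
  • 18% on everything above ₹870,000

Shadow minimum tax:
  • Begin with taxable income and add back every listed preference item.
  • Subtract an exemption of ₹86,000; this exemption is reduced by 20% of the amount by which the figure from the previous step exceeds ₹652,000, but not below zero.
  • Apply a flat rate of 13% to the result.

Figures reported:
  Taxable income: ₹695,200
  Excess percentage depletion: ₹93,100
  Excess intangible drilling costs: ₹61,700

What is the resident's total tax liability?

₹104,468

Regular tax:
  ₹301,000 × 7% = ₹21,070
  ₹394,200 × 13% = ₹51,246
  → ₹72,316

Shadow minimum tax:
  Adjusted income: ₹695,200 + ₹93,100 + ₹61,700 = ₹850,000
  Exemption: ₹86,000 − 20% × (₹850,000 − ₹652,000) = ₹86,000 − ₹39,600 = ₹46,400
  Base: ₹850,000 − ₹46,400 = ₹803,600
  ₹803,600 × 13% = ₹104,468

₹104,468 > ₹72,316, so the shadow minimum tax is the binding amount.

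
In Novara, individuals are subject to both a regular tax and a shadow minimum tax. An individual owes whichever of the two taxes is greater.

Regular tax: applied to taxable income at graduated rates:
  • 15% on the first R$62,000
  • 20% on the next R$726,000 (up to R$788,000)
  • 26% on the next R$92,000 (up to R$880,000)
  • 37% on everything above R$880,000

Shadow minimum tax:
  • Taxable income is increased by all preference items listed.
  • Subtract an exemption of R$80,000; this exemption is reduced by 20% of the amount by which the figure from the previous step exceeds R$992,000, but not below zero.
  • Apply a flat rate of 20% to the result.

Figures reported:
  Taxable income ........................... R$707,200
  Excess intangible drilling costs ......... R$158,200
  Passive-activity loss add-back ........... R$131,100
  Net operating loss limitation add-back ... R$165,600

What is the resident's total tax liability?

R$223,224

Shadow minimum tax:
  Adjusted income: R$707,200 + R$158,200 + R$131,100 + R$165,600 = R$1,162,100
  Exemption: R$80,000 − 20% × (R$1,162,100 − R$992,000) = R$80,000 − R$34,020 = R$45,980
  Base: R$1,162,100 − R$45,980 = R$1,116,120
  R$1,116,120 × 20% = R$223,224

Regular tax:
  R$62,000 × 15% = R$9,300
  R$645,200 × 20% = R$129,040
  → R$138,340

R$223,224 > R$138,340, so the shadow minimum tax is the binding amount.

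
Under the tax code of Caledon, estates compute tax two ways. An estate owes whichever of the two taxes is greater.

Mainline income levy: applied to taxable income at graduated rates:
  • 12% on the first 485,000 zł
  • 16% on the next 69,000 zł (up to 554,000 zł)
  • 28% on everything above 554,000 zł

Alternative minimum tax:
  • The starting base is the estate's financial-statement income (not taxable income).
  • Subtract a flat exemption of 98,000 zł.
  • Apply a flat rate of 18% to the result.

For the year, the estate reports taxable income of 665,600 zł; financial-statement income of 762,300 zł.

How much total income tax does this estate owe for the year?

119,574 zł

Mainline income levy:
  485,000 zł × 12% = 58,200 zł
  69,000 zł × 16% = 11,040 zł
  111,600 zł × 28% = 31,248 zł
  → 100,488 zł

Alternative minimum tax:
  Base (financial-statement income): 762,300 zł
  Less exemption 98,000 zł → base 664,300 zł
  664,300 zł × 18% = 119,574 zł

119,574 zł > 100,488 zł, so the alternative minimum tax is the binding amount.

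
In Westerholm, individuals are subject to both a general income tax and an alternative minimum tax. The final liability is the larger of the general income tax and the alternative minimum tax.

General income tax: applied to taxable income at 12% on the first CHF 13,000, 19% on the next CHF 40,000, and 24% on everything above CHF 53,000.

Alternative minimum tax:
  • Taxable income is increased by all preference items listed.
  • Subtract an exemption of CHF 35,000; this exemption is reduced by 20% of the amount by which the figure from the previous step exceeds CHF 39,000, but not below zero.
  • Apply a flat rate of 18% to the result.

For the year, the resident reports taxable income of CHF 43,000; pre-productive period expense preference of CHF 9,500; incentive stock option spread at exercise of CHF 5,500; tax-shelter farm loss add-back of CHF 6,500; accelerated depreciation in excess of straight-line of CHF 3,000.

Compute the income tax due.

Alternative minimum tax:
  Adjusted income: CHF 43,000 + CHF 9,500 + CHF 5,500 + CHF 6,500 + CHF 3,000 = CHF 67,500
  Exemption: CHF 35,000 − 20% × (CHF 67,500 − CHF 39,000) = CHF 35,000 − CHF 5,700 = CHF 29,300
  Base: CHF 67,500 − CHF 29,300 = CHF 38,200
  CHF 38,200 × 18% = CHF 6,876

General income tax:
  CHF 13,000 × 12% = CHF 1,560
  CHF 30,000 × 19% = CHF 5,700
  → CHF 7,260

CHF 7,260 > CHF 6,876, so the general income tax governs.

CHF 7,260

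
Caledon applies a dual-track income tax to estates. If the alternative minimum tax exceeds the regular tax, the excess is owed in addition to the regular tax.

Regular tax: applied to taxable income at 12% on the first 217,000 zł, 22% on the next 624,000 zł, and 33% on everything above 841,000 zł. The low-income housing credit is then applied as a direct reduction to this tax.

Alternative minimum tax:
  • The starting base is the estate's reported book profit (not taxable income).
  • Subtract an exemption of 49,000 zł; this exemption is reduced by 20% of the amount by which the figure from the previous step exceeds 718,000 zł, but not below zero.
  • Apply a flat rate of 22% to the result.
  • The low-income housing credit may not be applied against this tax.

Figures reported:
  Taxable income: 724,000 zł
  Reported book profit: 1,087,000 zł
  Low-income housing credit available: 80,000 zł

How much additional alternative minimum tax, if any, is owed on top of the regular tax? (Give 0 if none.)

Alternative minimum tax:
  Base (reported book profit): 1,087,000 zł
  Exemption: 20% × (1,087,000 zł − 718,000 zł) = 73,800 zł ≥ 49,000 zł, so the exemption is fully phased out
  Base: 1,087,000 zł − 0 zł = 1,087,000 zł
  1,087,000 zł × 22% = 239,140 zł

Regular tax:
  217,000 zł × 12% = 26,040 zł
  507,000 zł × 22% = 111,540 zł
  → 137,580 zł
  Less low-income housing credit 80,000 zł → 57,580 zł

Excess of alternative minimum tax over regular tax: 239,140 zł − 57,580 zł = 181,560 zł.

181,560 zł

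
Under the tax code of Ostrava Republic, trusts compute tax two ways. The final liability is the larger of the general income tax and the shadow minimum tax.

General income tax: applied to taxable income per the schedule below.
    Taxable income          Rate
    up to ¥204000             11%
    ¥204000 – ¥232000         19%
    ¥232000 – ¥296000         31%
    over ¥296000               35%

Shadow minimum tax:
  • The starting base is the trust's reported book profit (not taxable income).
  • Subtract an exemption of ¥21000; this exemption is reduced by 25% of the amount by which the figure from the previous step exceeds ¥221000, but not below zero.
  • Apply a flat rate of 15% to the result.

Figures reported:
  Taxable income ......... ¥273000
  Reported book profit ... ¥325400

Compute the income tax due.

Shadow minimum tax:
  Base (reported book profit): ¥325400
  Exemption: 25% × (¥325400 − ¥221000) = ¥26100 ≥ ¥21000, so the exemption is fully phased out
  Base: ¥325400 − ¥0 = ¥325400
  ¥325400 × 15% = ¥48810

General income tax:
  ¥204000 × 11% = ¥22440
  ¥28000 × 19% = ¥5320
  ¥41000 × 31% = ¥12710
  → ¥40470

¥48810 > ¥40470, so the shadow minimum tax is the binding amount.

¥48810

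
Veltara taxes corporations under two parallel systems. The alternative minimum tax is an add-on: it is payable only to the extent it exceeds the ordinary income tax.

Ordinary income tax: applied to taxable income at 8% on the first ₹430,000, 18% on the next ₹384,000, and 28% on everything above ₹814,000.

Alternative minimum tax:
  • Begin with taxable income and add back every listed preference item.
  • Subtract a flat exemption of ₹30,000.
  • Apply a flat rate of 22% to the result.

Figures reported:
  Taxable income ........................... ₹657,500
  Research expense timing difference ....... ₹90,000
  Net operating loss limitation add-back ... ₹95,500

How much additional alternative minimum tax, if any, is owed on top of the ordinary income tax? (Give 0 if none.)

₹103,510

Ordinary income tax:
  ₹430,000 × 8% = ₹34,400
  ₹227,500 × 18% = ₹40,950
  → ₹75,350

Alternative minimum tax:
  Adjusted income: ₹657,500 + ₹90,000 + ₹95,500 = ₹843,000
  Less exemption ₹30,000 → base ₹813,000
  ₹813,000 × 22% = ₹178,860

Excess of alternative minimum tax over ordinary income tax: ₹178,860 − ₹75,350 = ₹103,510.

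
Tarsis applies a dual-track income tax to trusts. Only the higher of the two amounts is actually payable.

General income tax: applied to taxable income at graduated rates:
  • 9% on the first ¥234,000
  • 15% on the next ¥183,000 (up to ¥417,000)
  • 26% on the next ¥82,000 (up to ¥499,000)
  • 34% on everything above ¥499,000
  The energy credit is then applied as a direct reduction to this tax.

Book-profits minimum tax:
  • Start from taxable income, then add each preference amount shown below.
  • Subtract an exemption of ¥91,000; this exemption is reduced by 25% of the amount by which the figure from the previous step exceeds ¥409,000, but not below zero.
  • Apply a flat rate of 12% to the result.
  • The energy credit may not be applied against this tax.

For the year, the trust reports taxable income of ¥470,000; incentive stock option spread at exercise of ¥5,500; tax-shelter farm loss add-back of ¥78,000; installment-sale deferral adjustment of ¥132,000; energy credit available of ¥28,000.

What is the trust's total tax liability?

Book-profits minimum tax:
  Adjusted income: ¥470,000 + ¥5,500 + ¥78,000 + ¥132,000 = ¥685,500
  Exemption: ¥91,000 − 25% × (¥685,500 − ¥409,000) = ¥91,000 − ¥69,125 = ¥21,875
  Base: ¥685,500 − ¥21,875 = ¥663,625
  ¥663,625 × 12% = ¥79,635

General income tax:
  ¥234,000 × 9% = ¥21,060
  ¥183,000 × 15% = ¥27,450
  ¥53,000 × 26% = ¥13,780
  → ¥62,290
  Less energy credit ¥28,000 → ¥34,290

¥79,635 > ¥34,290, so the book-profits minimum tax is the binding amount.

¥79,635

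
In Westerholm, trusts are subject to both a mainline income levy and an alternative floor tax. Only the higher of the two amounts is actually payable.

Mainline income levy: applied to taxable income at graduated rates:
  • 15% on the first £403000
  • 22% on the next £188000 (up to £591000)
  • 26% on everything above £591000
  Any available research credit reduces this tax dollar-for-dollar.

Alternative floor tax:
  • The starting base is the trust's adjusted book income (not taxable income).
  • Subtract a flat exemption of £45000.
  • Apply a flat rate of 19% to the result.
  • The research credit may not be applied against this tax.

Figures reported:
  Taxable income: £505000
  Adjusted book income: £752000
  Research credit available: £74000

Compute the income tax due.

Mainline income levy:
  £403000 × 15% = £60450
  £102000 × 22% = £22440
  → £82890
  Less research credit £74000 → £8890

Alternative floor tax:
  Base (adjusted book income): £752000
  Less exemption £45000 → base £707000
  £707000 × 19% = £134330

£134330 > £8890, so the alternative floor tax is the binding amount.

£134330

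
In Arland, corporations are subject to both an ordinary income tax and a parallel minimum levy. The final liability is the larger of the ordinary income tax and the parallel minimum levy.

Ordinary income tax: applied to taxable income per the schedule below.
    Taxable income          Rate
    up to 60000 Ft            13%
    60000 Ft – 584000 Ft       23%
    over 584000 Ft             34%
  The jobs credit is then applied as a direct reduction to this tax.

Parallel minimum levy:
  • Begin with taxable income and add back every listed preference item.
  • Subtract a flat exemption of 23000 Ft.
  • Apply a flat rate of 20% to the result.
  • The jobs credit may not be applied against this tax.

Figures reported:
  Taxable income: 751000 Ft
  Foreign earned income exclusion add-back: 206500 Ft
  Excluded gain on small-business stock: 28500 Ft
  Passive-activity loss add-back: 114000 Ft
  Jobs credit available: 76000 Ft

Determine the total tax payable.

Ordinary income tax:
  60000 Ft × 13% = 7800 Ft
  524000 Ft × 23% = 120520 Ft
  167000 Ft × 34% = 56780 Ft
  → 185100 Ft
  Less jobs credit 76000 Ft → 109100 Ft

Parallel minimum levy:
  Adjusted income: 751000 Ft + 206500 Ft + 28500 Ft + 114000 Ft = 1100000 Ft
  Less exemption 23000 Ft → base 1077000 Ft
  1077000 Ft × 20% = 215400 Ft

215400 Ft > 109100 Ft, so the parallel minimum levy is the binding amount.

215400 Ft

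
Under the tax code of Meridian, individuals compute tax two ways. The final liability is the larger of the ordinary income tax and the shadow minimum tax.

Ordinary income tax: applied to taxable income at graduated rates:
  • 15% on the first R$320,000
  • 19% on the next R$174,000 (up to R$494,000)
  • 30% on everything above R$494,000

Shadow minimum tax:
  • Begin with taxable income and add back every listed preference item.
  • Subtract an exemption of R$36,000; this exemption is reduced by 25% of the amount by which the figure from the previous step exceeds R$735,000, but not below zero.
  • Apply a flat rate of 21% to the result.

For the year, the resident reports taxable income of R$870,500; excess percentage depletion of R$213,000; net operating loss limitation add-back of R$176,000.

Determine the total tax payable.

Ordinary income tax:
  R$320,000 × 15% = R$48,000
  R$174,000 × 19% = R$33,060
  R$376,500 × 30% = R$112,950
  → R$194,010

Shadow minimum tax:
  Adjusted income: R$870,500 + R$213,000 + R$176,000 = R$1,259,500
  Exemption: 25% × (R$1,259,500 − R$735,000) = R$131,125 ≥ R$36,000, so the exemption is fully phased out
  Base: R$1,259,500 − R$0 = R$1,259,500
  R$1,259,500 × 21% = R$264,495

R$264,495 > R$194,010, so the shadow minimum tax is the binding amount.

R$264,495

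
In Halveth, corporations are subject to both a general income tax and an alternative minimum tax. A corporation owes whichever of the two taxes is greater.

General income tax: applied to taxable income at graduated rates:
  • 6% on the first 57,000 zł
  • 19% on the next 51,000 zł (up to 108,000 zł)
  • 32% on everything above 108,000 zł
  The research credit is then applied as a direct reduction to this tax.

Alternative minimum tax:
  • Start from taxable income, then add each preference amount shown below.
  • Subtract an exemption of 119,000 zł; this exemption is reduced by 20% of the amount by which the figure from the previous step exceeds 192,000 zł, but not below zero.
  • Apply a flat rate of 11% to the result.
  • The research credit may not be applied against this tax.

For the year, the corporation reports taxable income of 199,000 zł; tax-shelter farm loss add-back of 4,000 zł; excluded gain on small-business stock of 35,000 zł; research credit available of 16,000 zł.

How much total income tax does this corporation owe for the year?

General income tax:
  57,000 zł × 6% = 3,420 zł
  51,000 zł × 19% = 9,690 zł
  91,000 zł × 32% = 29,120 zł
  → 42,230 zł
  Less research credit 16,000 zł → 26,230 zł

Alternative minimum tax:
  Adjusted income: 199,000 zł + 4,000 zł + 35,000 zł = 238,000 zł
  Exemption: 119,000 zł − 20% × (238,000 zł − 192,000 zł) = 119,000 zł − 9,200 zł = 109,800 zł
  Base: 238,000 zł − 109,800 zł = 128,200 zł
  128,200 zł × 11% = 14,102 zł

26,230 zł > 14,102 zł, so the general income tax governs.

26,230 zł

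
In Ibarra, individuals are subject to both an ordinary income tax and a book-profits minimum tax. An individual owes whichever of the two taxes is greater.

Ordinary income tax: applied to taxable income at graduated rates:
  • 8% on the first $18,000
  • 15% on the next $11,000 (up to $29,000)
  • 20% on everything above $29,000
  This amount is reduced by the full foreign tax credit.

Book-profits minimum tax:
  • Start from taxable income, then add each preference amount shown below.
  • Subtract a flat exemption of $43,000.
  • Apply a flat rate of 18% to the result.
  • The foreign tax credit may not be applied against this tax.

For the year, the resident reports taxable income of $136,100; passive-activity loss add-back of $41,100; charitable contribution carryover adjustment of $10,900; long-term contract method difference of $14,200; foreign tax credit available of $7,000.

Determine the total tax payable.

$28,674

Ordinary income tax:
  $18,000 × 8% = $1,440
  $11,000 × 15% = $1,650
  $107,100 × 20% = $21,420
  → $24,510
  Less foreign tax credit $7,000 → $17,510

Book-profits minimum tax:
  Adjusted income: $136,100 + $41,100 + $10,900 + $14,200 = $202,300
  Less exemption $43,000 → base $159,300
  $159,300 × 18% = $28,674

$28,674 > $17,510, so the book-profits minimum tax is the binding amount.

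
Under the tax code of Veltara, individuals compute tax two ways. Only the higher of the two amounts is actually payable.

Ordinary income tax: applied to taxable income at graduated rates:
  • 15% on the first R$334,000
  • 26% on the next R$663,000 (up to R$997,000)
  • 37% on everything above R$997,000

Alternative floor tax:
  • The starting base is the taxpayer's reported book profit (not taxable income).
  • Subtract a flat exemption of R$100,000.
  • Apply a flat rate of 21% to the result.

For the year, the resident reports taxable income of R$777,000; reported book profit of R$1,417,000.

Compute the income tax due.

R$276,570

Ordinary income tax:
  R$334,000 × 15% = R$50,100
  R$443,000 × 26% = R$115,180
  → R$165,280

Alternative floor tax:
  Base (reported book profit): R$1,417,000
  Less exemption R$100,000 → base R$1,317,000
  R$1,317,000 × 21% = R$276,570

R$276,570 > R$165,280, so the alternative floor tax is the binding amount.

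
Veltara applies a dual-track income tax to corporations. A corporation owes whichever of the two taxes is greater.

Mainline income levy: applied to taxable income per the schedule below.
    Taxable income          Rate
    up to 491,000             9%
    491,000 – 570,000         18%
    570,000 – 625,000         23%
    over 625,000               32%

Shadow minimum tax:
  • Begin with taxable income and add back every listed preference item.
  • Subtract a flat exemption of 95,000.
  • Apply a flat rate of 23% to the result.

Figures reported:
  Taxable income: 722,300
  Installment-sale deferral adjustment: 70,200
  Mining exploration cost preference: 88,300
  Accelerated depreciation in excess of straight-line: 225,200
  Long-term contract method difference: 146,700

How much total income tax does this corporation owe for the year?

Mainline income levy:
  491,000 × 9% = 44,190
  79,000 × 18% = 14,220
  55,000 × 23% = 12,650
  97,300 × 32% = 31,136
  → 102,196

Shadow minimum tax:
  Adjusted income: 722,300 + 70,200 + 88,300 + 225,200 + 146,700 = 1,252,700
  Less exemption 95,000 → base 1,157,700
  1,157,700 × 23% = 266,271

266,271 > 102,196, so the shadow minimum tax is the binding amount.

266,271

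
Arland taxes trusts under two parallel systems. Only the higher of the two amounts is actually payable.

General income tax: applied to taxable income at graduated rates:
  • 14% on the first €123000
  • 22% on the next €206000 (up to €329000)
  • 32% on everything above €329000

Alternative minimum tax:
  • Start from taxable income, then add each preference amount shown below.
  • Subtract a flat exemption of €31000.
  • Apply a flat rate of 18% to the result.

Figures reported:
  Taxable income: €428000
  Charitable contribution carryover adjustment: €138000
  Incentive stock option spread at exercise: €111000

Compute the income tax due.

General income tax:
  €123000 × 14% = €17220
  €206000 × 22% = €45320
  €99000 × 32% = €31680
  → €94220

Alternative minimum tax:
  Adjusted income: €428000 + €138000 + €111000 = €677000
  Less exemption €31000 → base €646000
  €646000 × 18% = €116280

€116280 > €94220, so the alternative minimum tax is the binding amount.

€116280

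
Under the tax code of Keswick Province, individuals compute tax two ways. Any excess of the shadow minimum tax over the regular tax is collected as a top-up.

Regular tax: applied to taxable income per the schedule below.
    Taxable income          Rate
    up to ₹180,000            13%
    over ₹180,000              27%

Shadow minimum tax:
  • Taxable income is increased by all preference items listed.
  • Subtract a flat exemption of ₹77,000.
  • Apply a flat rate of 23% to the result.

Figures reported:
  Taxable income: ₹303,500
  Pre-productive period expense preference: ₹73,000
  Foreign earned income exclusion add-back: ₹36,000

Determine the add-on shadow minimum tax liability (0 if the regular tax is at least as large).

Shadow minimum tax:
  Adjusted income: ₹303,500 + ₹73,000 + ₹36,000 = ₹412,500
  Less exemption ₹77,000 → base ₹335,500
  ₹335,500 × 23% = ₹77,165

Regular tax:
  ₹180,000 × 13% = ₹23,400
  ₹123,500 × 27% = ₹33,345
  → ₹56,745

Excess of shadow minimum tax over regular tax: ₹77,165 − ₹56,745 = ₹20,420.

₹20,420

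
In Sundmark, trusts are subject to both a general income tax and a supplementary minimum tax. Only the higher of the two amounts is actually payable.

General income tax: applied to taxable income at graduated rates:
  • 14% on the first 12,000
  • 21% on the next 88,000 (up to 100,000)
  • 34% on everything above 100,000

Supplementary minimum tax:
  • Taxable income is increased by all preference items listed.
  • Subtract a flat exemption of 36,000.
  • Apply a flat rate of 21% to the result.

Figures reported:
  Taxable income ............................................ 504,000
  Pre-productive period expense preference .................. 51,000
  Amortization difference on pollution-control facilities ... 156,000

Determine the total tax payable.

General income tax:
  12,000 × 14% = 1,680
  88,000 × 21% = 18,480
  404,000 × 34% = 137,360
  → 157,520

Supplementary minimum tax:
  Adjusted income: 504,000 + 51,000 + 156,000 = 711,000
  Less exemption 36,000 → base 675,000
  675,000 × 21% = 141,750

157,520 > 141,750, so the general income tax governs.

157,520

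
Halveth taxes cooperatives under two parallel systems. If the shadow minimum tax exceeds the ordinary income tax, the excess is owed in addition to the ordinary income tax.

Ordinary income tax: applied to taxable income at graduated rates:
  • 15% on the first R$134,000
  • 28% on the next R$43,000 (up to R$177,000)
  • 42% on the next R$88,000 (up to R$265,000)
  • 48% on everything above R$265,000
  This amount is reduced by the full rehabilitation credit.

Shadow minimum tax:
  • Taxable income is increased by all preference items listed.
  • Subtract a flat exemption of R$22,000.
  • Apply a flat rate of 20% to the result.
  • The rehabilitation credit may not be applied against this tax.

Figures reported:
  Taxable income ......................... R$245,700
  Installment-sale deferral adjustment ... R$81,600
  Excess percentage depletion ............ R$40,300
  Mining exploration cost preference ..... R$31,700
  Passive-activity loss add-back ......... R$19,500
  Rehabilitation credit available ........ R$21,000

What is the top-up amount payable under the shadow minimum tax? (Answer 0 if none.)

Shadow minimum tax:
  Adjusted income: R$245,700 + R$81,600 + R$40,300 + R$31,700 + R$19,500 = R$418,800
  Less exemption R$22,000 → base R$396,800
  R$396,800 × 20% = R$79,360

Ordinary income tax:
  R$134,000 × 15% = R$20,100
  R$43,000 × 28% = R$12,040
  R$68,700 × 42% = R$28,854
  → R$60,994
  Less rehabilitation credit R$21,000 → R$39,994

Excess of shadow minimum tax over ordinary income tax: R$79,360 − R$39,994 = R$39,366.

R$39,366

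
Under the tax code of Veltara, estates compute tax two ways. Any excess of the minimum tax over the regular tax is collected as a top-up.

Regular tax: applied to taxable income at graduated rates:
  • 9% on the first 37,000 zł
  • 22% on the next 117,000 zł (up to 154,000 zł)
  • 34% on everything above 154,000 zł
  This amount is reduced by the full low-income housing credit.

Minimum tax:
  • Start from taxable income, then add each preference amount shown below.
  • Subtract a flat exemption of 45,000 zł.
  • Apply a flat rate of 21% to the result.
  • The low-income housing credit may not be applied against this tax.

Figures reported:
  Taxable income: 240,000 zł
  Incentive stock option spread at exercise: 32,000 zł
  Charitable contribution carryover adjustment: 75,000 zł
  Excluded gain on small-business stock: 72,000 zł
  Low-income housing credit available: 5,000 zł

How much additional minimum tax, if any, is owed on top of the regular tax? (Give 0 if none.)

25,230 zł

Minimum tax:
  Adjusted income: 240,000 zł + 32,000 zł + 75,000 zł + 72,000 zł = 419,000 zł
  Less exemption 45,000 zł → base 374,000 zł
  374,000 zł × 21% = 78,540 zł

Regular tax:
  37,000 zł × 9% = 3,330 zł
  117,000 zł × 22% = 25,740 zł
  86,000 zł × 34% = 29,240 zł
  → 58,310 zł
  Less low-income housing credit 5,000 zł → 53,310 zł

Excess of minimum tax over regular tax: 78,540 zł − 53,310 zł = 25,230 zł.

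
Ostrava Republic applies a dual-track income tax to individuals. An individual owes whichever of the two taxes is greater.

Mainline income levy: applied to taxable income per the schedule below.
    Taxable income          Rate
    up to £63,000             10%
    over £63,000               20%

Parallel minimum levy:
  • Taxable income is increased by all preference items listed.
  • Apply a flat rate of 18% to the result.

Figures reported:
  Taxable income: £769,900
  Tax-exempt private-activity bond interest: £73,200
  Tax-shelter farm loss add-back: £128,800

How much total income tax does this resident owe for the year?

Mainline income levy:
  £63,000 × 10% = £6,300
  £706,900 × 20% = £141,380
  → £147,680

Parallel minimum levy:
  Adjusted income: £769,900 + £73,200 + £128,800 = £971,900
  £971,900 × 18% = £174,942

£174,942 > £147,680, so the parallel minimum levy is the binding amount.

£174,942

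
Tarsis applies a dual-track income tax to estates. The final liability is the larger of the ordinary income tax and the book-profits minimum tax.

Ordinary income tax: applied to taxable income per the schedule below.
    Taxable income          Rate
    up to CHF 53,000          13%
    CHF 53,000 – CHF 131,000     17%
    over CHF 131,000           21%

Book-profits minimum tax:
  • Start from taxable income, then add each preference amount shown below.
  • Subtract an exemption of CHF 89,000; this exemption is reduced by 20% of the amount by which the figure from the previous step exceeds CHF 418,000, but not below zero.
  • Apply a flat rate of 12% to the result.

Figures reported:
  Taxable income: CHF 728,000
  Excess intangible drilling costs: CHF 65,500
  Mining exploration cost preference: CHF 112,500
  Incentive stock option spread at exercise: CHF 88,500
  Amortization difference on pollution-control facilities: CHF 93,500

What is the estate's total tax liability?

Ordinary income tax:
  CHF 53,000 × 13% = CHF 6,890
  CHF 78,000 × 17% = CHF 13,260
  CHF 597,000 × 21% = CHF 125,370
  → CHF 145,520

Book-profits minimum tax:
  Adjusted income: CHF 728,000 + CHF 65,500 + CHF 112,500 + CHF 88,500 + CHF 93,500 = CHF 1,088,000
  Exemption: 20% × (CHF 1,088,000 − CHF 418,000) = CHF 134,000 ≥ CHF 89,000, so the exemption is fully phased out
  Base: CHF 1,088,000 − CHF 0 = CHF 1,088,000
  CHF 1,088,000 × 12% = CHF 130,560

CHF 145,520 > CHF 130,560, so the ordinary income tax governs.

CHF 145,520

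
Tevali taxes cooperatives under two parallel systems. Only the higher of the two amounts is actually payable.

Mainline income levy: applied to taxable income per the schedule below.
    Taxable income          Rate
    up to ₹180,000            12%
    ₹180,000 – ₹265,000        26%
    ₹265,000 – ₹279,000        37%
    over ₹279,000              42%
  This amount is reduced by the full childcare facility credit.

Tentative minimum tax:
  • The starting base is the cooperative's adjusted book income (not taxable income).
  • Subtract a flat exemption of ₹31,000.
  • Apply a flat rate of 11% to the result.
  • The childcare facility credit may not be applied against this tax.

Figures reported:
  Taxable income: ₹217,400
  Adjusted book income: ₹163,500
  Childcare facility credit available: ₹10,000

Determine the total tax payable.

₹21,324

Tentative minimum tax:
  Base (adjusted book income): ₹163,500
  Less exemption ₹31,000 → base ₹132,500
  ₹132,500 × 11% = ₹14,575

Mainline income levy:
  ₹180,000 × 12% = ₹21,600
  ₹37,400 × 26% = ₹9,724
  → ₹31,324
  Less childcare facility credit ₹10,000 → ₹21,324

₹21,324 > ₹14,575, so the mainline income levy governs.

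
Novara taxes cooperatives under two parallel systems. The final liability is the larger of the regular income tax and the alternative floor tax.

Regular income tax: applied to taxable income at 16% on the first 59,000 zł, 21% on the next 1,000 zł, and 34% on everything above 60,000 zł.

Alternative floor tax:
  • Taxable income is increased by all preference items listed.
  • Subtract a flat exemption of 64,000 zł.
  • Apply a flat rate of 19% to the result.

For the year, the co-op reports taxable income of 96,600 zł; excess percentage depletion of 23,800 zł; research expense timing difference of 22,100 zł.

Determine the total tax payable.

22,094 zł

Regular income tax:
  59,000 zł × 16% = 9,440 zł
  1,000 zł × 21% = 210 zł
  36,600 zł × 34% = 12,444 zł
  → 22,094 zł

Alternative floor tax:
  Adjusted income: 96,600 zł + 23,800 zł + 22,100 zł = 142,500 zł
  Less exemption 64,000 zł → base 78,500 zł
  78,500 zł × 19% = 14,915 zł

22,094 zł > 14,915 zł, so the regular income tax governs.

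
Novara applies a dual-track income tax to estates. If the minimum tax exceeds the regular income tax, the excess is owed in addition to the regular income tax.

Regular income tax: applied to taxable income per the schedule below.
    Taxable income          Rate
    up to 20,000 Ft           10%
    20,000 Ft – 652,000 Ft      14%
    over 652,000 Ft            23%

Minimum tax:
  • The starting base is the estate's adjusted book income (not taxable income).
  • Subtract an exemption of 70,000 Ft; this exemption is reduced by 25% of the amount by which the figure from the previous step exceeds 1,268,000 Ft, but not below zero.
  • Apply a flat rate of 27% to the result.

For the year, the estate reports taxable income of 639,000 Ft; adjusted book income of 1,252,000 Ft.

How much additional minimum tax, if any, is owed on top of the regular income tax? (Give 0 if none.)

230,480 Ft

Regular income tax:
  20,000 Ft × 10% = 2,000 Ft
  619,000 Ft × 14% = 86,660 Ft
  → 88,660 Ft

Minimum tax:
  Base (adjusted book income): 1,252,000 Ft
  Exemption: 1,252,000 Ft ≤ 1,268,000 Ft, so full 70,000 Ft applies
  Base: 1,252,000 Ft − 70,000 Ft = 1,182,000 Ft
  1,182,000 Ft × 27% = 319,140 Ft

Excess of minimum tax over regular income tax: 319,140 Ft − 88,660 Ft = 230,480 Ft.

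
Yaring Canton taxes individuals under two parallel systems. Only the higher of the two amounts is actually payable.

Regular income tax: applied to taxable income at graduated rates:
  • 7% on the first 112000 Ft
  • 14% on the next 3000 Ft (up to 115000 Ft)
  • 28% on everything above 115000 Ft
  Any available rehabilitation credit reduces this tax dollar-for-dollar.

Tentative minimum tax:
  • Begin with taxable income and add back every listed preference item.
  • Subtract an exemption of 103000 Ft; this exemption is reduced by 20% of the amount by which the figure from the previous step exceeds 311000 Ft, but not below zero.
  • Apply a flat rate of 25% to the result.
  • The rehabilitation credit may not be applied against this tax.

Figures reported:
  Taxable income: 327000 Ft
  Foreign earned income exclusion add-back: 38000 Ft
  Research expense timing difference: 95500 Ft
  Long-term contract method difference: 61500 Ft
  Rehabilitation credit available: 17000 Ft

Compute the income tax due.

Regular income tax:
  112000 Ft × 7% = 7840 Ft
  3000 Ft × 14% = 420 Ft
  212000 Ft × 28% = 59360 Ft
  → 67620 Ft
  Less rehabilitation credit 17000 Ft → 50620 Ft

Tentative minimum tax:
  Adjusted income: 327000 Ft + 38000 Ft + 95500 Ft + 61500 Ft = 522000 Ft
  Exemption: 103000 Ft − 20% × (522000 Ft − 311000 Ft) = 103000 Ft − 42200 Ft = 60800 Ft
  Base: 522000 Ft − 60800 Ft = 461200 Ft
  461200 Ft × 25% = 115300 Ft

115300 Ft > 50620 Ft, so the tentative minimum tax is the binding amount.

115300 Ft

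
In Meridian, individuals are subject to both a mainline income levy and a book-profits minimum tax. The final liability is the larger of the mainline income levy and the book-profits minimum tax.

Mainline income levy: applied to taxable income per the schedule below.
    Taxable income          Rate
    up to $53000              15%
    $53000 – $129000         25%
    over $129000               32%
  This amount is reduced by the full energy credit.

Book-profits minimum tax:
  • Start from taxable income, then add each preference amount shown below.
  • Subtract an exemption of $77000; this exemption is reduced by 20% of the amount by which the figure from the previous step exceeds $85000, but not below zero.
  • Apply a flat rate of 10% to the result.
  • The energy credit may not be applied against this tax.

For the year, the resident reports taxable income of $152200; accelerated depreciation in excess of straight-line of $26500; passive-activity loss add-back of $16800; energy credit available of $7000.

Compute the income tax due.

$27374

Mainline income levy:
  $53000 × 15% = $7950
  $76000 × 25% = $19000
  $23200 × 32% = $7424
  → $34374
  Less energy credit $7000 → $27374

Book-profits minimum tax:
  Adjusted income: $152200 + $26500 + $16800 = $195500
  Exemption: $77000 − 20% × ($195500 − $85000) = $77000 − $22100 = $54900
  Base: $195500 − $54900 = $140600
  $140600 × 10% = $14060

$27374 > $14060, so the mainline income levy governs.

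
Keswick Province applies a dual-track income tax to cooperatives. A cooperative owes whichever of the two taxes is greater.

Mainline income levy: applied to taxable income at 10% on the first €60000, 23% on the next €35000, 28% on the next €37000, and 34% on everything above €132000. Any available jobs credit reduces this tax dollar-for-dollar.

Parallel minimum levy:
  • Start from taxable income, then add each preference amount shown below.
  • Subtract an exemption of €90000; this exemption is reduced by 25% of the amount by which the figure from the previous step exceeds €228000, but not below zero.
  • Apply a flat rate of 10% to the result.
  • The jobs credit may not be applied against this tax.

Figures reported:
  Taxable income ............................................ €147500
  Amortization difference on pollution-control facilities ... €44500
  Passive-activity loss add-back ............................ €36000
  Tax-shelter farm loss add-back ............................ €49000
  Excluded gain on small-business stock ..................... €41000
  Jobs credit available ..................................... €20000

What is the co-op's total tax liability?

€25050

Parallel minimum levy:
  Adjusted income: €147500 + €44500 + €36000 + €49000 + €41000 = €318000
  Exemption: €90000 − 25% × (€318000 − €228000) = €90000 − €22500 = €67500
  Base: €318000 − €67500 = €250500
  €250500 × 10% = €25050

Mainline income levy:
  €60000 × 10% = €6000
  €35000 × 23% = €8050
  €37000 × 28% = €10360
  €15500 × 34% = €5270
  → €29680
  Less jobs credit €20000 → €9680

€25050 > €9680, so the parallel minimum levy is the binding amount.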